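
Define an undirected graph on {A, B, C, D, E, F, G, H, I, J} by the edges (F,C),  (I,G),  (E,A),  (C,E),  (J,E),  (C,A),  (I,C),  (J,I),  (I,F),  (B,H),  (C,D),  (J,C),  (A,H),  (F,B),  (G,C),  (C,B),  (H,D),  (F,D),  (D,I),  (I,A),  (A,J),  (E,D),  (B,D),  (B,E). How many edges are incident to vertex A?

Neighbors of A: C, E, H, I, J.

5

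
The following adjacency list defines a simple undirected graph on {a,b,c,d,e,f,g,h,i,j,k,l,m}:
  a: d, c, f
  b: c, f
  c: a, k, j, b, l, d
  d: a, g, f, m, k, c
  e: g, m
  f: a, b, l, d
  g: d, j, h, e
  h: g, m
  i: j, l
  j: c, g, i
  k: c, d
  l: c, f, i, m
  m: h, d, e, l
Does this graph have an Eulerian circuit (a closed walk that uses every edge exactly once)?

No

Degrees: a:3, b:2, c:6, d:6, e:2, f:4, g:4, h:2, i:2, j:3, k:2, l:4, m:4
Vertices with odd degree: a, j. An Eulerian circuit requires all degrees even.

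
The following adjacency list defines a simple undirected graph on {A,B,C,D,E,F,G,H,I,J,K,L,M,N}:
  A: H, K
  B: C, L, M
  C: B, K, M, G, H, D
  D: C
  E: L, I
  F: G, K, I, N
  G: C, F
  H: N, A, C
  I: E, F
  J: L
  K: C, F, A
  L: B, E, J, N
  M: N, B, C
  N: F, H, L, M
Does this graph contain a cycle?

|V| = 14, |E| = 20, number of components = 1.
One cycle is N-L-E-I-F-N.

Yes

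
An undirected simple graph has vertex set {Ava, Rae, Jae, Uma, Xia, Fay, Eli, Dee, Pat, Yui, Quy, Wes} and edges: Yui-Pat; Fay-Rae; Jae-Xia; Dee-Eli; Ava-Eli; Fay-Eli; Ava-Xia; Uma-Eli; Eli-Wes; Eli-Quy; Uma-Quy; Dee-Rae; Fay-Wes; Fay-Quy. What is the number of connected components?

2

Component: {Pat, Yui}
Component: {Ava, Rae, Jae, Uma, Xia, Fay, Eli, Dee, Quy, Wes}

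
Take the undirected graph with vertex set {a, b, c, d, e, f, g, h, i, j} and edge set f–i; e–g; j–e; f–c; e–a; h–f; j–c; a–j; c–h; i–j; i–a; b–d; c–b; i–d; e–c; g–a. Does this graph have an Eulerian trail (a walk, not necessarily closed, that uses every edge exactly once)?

Degrees: a:4, b:2, c:5, d:2, e:4, f:3, g:2, h:2, i:4, j:4
Odd-degree vertices: c, f (2 total).
The non-isolated vertices are connected and exactly 2 have odd degree, so an Eulerian trail exists (from c to f).

Yes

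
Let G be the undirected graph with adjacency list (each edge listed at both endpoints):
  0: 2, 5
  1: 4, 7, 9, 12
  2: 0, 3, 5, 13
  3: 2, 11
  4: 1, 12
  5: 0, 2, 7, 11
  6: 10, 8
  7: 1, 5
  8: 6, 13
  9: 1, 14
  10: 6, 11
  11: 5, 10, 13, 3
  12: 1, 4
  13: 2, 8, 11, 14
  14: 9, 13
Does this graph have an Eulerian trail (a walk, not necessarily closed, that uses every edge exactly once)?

Degrees: 0:2, 1:4, 2:4, 3:2, 4:2, 5:4, 6:2, 7:2, 8:2, 9:2, 10:2, 11:4, 12:2, 13:4, 14:2
Odd-degree vertices: none (0 total).
With 0 odd-degree vertices and all edges in one connected piece, an Eulerian trail exists.

Yes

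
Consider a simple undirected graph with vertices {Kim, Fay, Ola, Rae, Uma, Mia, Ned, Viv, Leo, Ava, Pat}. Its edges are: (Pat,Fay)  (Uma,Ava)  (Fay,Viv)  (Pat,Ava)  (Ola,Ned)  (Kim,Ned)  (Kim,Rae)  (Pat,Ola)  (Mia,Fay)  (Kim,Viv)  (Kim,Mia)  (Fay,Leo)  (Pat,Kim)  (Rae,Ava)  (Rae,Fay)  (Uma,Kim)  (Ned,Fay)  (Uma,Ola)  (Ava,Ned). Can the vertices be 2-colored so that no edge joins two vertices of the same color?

Yes

A valid 2-coloring puts {Rae, Uma, Mia, Ned, Viv, Leo, Pat} on one side and {Kim, Fay, Ola, Ava} on the other; every edge crosses between the two sides.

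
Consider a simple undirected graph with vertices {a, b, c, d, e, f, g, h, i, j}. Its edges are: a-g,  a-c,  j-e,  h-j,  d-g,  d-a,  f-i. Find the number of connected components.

4

Component: {b}
Component: {f, i}
Component: {e, h, j}
Component: {a, c, d, g}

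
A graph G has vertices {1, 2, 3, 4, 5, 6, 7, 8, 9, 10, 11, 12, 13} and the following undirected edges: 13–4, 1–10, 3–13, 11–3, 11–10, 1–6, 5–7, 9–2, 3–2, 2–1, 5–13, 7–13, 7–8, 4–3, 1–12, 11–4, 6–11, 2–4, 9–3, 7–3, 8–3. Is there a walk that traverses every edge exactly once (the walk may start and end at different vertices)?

Yes

Degrees: 1:4, 2:4, 3:7, 4:4, 5:2, 6:2, 7:4, 8:2, 9:2, 10:2, 11:4, 12:1, 13:4
Odd-degree vertices: 3, 12 (2 total).
The non-isolated vertices are connected and exactly 2 have odd degree, so an Eulerian trail exists (from 3 to 12).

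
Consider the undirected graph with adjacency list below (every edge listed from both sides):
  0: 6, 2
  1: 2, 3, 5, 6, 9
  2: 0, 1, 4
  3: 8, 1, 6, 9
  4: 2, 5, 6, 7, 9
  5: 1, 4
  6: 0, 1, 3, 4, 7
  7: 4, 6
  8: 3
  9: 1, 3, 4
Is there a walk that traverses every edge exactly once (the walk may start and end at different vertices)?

Degrees: 0:2, 1:5, 2:3, 3:4, 4:5, 5:2, 6:5, 7:2, 8:1, 9:3
Odd-degree vertices: 1, 2, 4, 6, 8, 9 (6 total).
With 6 odd-degree vertices (more than two), no single trail can use every edge.

No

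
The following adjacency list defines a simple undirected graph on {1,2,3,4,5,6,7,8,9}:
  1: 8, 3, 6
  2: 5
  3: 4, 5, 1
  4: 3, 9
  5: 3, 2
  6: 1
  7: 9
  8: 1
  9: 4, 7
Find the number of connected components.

1

Component: {1, 2, 3, 4, 5, 6, 7, 8, 9}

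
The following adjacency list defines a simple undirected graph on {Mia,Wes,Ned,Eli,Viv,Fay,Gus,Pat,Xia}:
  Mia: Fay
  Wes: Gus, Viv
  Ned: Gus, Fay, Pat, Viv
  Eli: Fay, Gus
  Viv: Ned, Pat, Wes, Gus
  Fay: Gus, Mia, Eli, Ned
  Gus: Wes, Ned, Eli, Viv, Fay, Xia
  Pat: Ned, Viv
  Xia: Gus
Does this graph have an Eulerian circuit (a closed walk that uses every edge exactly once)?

No

Degrees: Mia:1, Wes:2, Ned:4, Eli:2, Viv:4, Fay:4, Gus:6, Pat:2, Xia:1
Mia, Xia have odd degree; an Eulerian circuit needs every degree to be even, so none exists.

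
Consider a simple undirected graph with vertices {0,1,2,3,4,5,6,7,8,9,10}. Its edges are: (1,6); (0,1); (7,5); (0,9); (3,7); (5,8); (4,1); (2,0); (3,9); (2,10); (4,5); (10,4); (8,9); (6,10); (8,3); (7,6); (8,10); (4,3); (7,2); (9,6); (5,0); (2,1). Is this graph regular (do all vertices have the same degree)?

Yes

Degrees: 0:4, 1:4, 2:4, 3:4, 4:4, 5:4, 6:4, 7:4, 8:4, 9:4, 10:4
All degrees equal 4; the graph is regular.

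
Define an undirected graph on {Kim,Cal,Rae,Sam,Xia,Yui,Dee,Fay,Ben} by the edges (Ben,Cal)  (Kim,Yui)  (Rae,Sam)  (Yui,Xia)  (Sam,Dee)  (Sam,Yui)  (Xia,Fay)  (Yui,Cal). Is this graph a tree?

|V| = 9, |E| = 8.
It is connected with exactly 8 edges, hence acyclic — it is a tree.

Yes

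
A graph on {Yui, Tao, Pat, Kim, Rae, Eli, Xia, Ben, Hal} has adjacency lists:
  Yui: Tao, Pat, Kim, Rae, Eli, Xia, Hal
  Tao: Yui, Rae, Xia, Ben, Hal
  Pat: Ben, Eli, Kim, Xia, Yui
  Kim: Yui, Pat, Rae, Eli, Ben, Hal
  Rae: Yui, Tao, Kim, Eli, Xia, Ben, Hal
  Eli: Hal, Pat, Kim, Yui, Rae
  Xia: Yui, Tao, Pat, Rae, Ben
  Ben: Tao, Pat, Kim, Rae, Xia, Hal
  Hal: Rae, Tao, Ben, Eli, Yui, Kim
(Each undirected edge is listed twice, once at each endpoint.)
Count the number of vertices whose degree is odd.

6

Degrees: Yui:7, Tao:5, Pat:5, Kim:6, Rae:7, Eli:5, Xia:5, Ben:6, Hal:6
Odd-degree vertices: Yui, Tao, Pat, Rae, Eli, Xia.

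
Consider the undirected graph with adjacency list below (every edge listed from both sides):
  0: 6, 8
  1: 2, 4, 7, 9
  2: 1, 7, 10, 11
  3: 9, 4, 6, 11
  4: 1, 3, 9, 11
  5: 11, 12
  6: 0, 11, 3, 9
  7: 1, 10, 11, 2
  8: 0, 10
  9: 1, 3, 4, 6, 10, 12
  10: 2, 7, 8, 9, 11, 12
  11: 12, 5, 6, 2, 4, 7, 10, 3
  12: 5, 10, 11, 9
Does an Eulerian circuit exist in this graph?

Yes

Degrees: 0:2, 1:4, 2:4, 3:4, 4:4, 5:2, 6:4, 7:4, 8:2, 9:6, 10:6, 11:8, 12:4
Every vertex has even degree and the edges form a single connected piece, so an Eulerian circuit exists.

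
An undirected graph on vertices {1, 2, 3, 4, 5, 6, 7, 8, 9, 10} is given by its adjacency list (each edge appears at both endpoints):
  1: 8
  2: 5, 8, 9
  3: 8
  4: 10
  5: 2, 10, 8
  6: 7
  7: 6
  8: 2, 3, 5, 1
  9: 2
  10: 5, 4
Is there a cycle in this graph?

Yes

|V| = 10, |E| = 9, number of components = 2.
Since 9 > 10 - 2, a cycle must exist; for instance 8-5-2-8.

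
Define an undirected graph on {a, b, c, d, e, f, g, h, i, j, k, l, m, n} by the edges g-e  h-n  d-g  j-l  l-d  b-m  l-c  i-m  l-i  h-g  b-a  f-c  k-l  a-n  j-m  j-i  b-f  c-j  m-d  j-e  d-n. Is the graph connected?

Yes

Starting from a and exploring outward reaches every vertex (a, b, n, m, f, d, h, j, i, c, l, g, e, k); the graph is connected.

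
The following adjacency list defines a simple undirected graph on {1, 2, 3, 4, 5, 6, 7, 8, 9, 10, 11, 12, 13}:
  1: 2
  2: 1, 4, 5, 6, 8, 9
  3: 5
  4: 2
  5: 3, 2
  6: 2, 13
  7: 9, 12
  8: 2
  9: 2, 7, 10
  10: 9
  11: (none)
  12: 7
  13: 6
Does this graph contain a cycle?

No

The graph has 13 vertices, 11 edges, and 2 connected components.
Since 11 = 13 - 2, the graph is a forest and contains no cycle.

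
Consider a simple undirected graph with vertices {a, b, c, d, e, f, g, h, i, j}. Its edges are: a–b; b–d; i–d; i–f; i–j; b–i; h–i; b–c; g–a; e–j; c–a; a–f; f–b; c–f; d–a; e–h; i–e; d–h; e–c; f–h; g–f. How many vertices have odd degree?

Degrees: a:5, b:5, c:4, d:4, e:4, f:6, g:2, h:4, i:6, j:2
Odd-degree vertices: a, b.

2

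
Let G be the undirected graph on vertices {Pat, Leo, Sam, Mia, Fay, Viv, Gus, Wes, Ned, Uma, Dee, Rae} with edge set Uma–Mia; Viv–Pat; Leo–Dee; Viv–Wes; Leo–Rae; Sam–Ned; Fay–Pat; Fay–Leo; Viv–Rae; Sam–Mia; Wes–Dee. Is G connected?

Component: {Gus}
Component: {Sam, Mia, Ned, Uma}
Component: {Pat, Leo, Fay, Viv, Wes, Dee, Rae}
No edge joins these 3 groups, so the graph is disconnected.

No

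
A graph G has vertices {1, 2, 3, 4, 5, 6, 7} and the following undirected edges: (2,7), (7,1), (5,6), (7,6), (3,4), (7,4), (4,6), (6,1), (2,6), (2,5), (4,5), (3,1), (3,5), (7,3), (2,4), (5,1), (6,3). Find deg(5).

Neighbors of 5: 1, 2, 3, 4, 6.

5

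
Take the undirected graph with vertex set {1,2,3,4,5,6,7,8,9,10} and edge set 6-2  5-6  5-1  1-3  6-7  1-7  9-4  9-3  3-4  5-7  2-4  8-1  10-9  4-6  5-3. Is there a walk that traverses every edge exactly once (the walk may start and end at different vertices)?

Degrees: 1:4, 2:2, 3:4, 4:4, 5:4, 6:4, 7:3, 8:1, 9:3, 10:1
Odd-degree vertices: 7, 8, 9, 10 (4 total).
An Eulerian trail requires 0 or 2 odd-degree vertices; here there are 4.

No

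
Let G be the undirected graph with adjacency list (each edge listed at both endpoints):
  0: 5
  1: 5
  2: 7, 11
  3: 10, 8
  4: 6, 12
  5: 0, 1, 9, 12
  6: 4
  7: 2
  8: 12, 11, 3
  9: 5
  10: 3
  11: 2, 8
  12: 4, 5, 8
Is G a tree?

Yes

The graph has 13 vertices and 12 edges.
It is connected with exactly 12 edges, hence acyclic — it is a tree.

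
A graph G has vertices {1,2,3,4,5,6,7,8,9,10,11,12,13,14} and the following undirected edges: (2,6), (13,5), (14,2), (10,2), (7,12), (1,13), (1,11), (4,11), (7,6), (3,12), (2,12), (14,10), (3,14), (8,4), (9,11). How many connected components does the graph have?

Component: {1, 4, 5, 8, 9, 11, 13}
Component: {2, 3, 6, 7, 10, 12, 14}

2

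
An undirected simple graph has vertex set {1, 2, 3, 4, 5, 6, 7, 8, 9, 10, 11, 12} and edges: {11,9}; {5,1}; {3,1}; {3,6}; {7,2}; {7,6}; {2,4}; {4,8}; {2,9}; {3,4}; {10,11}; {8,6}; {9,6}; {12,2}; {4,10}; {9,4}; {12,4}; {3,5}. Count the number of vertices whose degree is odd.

0

Degrees: 1:2, 2:4, 3:4, 4:6, 5:2, 6:4, 7:2, 8:2, 9:4, 10:2, 11:2, 12:2
Odd-degree vertices: none.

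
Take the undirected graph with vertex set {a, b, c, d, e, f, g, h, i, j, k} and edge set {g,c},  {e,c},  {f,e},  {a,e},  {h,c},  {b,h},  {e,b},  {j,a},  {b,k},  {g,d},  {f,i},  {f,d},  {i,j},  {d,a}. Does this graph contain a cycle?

Yes

The graph has 11 vertices, 14 edges, and 1 connected component.
One cycle is e-b-h-c-e.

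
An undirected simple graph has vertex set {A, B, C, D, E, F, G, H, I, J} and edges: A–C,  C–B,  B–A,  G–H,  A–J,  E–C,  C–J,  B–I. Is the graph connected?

No

Component: {D}
Component: {F}
Component: {G, H}
Component: {A, B, C, E, I, J}
No edge joins these 4 groups, so the graph is disconnected.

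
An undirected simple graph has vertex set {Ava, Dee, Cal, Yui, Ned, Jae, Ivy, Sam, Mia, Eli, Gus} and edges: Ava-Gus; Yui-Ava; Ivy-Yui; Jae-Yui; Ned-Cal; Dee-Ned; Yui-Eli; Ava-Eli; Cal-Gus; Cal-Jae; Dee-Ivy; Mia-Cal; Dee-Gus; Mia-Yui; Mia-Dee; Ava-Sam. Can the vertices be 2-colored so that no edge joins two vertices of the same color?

The cycle Ava-Eli-Yui-Ava has length 3, which is odd, so the graph is not bipartite.

No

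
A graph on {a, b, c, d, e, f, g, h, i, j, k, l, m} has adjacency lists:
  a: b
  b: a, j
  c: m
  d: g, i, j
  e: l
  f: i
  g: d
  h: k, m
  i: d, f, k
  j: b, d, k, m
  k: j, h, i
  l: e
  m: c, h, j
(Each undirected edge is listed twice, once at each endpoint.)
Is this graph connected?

No

Component: {e, l}
Component: {a, b, c, d, f, g, h, i, j, k, m}
There are 2 separate components, so the graph is not connected.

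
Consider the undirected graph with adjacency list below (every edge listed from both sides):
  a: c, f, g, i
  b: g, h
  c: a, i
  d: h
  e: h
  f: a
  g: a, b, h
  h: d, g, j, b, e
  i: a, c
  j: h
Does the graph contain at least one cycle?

Yes

The graph has 10 vertices, 11 edges, and 1 connected component.
Since 11 > 10 - 1, a cycle must exist; for instance g-h-b-g.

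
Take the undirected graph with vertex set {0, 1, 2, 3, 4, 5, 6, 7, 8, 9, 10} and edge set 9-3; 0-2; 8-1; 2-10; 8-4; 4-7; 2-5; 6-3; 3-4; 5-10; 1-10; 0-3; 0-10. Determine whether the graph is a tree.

No

The graph has 11 vertices and 13 edges.
A tree on 11 vertices has exactly 10 edges; this graph has 13, so it contains a cycle and is not a tree.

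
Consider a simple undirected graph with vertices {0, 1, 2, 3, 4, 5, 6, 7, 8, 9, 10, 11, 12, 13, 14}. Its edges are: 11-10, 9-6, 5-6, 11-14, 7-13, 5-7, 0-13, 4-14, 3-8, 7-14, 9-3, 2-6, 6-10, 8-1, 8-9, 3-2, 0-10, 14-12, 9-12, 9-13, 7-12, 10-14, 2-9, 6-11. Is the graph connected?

Yes

A breadth-first search from 0 visits 0, 10, 13, 14, 6, 11, 7, 9, 4, 12, 2, 5, 8, 3, 1 — all 15 vertices — so the graph is connected.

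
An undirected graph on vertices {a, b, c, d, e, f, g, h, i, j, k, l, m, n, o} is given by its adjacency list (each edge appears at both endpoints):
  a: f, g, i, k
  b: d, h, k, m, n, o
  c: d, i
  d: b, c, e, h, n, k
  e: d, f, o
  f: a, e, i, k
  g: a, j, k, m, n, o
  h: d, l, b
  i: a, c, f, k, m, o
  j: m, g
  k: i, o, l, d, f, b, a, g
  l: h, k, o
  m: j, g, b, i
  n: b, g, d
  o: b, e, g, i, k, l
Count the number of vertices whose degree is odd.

Degrees: a:4, b:6, c:2, d:6, e:3, f:4, g:6, h:3, i:6, j:2, k:8, l:3, m:4, n:3, o:6
Odd-degree vertices: e, h, l, n.

4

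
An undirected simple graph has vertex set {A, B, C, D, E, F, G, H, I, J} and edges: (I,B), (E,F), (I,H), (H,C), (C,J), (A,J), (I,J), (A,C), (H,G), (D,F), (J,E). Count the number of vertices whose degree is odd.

Degrees: A:2, B:1, C:3, D:1, E:2, F:2, G:1, H:3, I:3, J:4
Odd-degree vertices: B, C, D, G, H, I.

6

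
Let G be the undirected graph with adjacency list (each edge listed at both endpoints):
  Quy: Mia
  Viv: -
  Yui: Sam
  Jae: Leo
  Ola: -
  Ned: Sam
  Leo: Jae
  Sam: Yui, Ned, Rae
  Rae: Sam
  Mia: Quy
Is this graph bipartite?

Partition the vertices as {Viv, Ola, Leo, Sam, Mia} vs {Quy, Yui, Jae, Ned, Rae}. Each listed edge has one endpoint in each part, so the graph is bipartite.

Yes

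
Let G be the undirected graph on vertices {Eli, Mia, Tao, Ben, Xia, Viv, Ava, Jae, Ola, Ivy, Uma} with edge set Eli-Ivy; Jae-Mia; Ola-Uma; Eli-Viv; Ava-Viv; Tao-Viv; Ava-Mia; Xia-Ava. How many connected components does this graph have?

3

Component: {Ben}
Component: {Ola, Uma}
Component: {Eli, Mia, Tao, Xia, Viv, Ava, Jae, Ivy}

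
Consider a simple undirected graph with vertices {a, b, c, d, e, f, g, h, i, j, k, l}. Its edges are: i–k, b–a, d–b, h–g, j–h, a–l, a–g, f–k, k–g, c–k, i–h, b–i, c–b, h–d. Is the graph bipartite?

No

The cycle g-k-c-b-a-g has length 5, which is odd, so the graph is not bipartite.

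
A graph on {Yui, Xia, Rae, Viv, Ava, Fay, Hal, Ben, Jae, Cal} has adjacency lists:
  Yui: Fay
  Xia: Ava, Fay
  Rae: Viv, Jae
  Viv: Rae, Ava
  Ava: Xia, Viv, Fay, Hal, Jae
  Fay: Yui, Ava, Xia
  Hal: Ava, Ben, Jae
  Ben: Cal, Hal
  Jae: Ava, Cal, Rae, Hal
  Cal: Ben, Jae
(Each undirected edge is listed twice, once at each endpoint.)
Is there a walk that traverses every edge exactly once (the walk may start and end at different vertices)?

Degrees: Yui:1, Xia:2, Rae:2, Viv:2, Ava:5, Fay:3, Hal:3, Ben:2, Jae:4, Cal:2
Odd-degree vertices: Yui, Ava, Fay, Hal (4 total).
An Eulerian trail requires 0 or 2 odd-degree vertices; here there are 4.

No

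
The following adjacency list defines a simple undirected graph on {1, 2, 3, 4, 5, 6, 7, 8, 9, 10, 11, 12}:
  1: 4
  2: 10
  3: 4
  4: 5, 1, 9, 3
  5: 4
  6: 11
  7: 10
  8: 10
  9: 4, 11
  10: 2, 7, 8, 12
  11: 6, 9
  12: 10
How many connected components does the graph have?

Component: {2, 7, 8, 10, 12}
Component: {1, 3, 4, 5, 6, 9, 11}

2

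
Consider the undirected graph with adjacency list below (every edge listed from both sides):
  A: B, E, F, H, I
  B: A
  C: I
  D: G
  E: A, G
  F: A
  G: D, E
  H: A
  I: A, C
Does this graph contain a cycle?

No

The graph has 9 vertices, 8 edges, and 1 connected component.
A forest on 9 vertices with 1 component has exactly 8 edges, which matches — so no cycle.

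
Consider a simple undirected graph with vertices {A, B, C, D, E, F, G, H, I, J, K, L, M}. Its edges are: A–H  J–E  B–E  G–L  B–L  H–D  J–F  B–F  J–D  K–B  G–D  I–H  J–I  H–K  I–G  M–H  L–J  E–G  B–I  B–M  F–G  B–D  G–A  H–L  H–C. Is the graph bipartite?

Yes

Partition the vertices as {B, G, H, J} vs {A, C, D, E, F, I, K, L, M}. Each listed edge has one endpoint in each part, so the graph is bipartite.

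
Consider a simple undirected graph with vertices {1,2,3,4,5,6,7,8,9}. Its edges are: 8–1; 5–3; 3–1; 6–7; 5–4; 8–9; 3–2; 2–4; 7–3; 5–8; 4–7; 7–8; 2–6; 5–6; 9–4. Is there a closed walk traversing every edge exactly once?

Degrees: 1:2, 2:3, 3:4, 4:4, 5:4, 6:3, 7:4, 8:4, 9:2
Vertices with odd degree: 2, 6. An Eulerian circuit requires all degrees even.

No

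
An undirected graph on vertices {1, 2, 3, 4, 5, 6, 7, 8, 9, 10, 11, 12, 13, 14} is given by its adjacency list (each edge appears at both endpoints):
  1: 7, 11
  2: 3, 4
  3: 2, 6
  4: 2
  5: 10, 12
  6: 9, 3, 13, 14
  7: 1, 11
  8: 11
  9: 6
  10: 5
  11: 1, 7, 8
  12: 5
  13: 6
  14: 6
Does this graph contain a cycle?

|V| = 14, |E| = 12, number of components = 3.
Since 12 > 14 - 3, a cycle must exist; for instance 1-11-7-1.

Yes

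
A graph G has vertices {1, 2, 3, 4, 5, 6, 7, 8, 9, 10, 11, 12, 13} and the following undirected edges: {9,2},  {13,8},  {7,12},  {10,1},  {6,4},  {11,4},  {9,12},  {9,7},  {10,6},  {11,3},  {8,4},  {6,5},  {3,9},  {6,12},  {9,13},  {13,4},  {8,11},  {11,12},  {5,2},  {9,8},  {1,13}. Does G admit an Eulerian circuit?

Yes

Degrees: 1:2, 2:2, 3:2, 4:4, 5:2, 6:4, 7:2, 8:4, 9:6, 10:2, 11:4, 12:4, 13:4
All degrees are even and the non-isolated vertices are connected — an Eulerian circuit exists.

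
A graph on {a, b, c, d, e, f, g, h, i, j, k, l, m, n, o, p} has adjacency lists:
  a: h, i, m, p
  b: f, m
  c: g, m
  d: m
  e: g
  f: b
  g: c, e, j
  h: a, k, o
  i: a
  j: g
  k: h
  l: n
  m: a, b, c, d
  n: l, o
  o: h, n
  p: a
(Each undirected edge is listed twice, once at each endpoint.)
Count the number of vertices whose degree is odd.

Degrees: a:4, b:2, c:2, d:1, e:1, f:1, g:3, h:3, i:1, j:1, k:1, l:1, m:4, n:2, o:2, p:1
Odd-degree vertices: d, e, f, g, h, i, j, k, l, p.

10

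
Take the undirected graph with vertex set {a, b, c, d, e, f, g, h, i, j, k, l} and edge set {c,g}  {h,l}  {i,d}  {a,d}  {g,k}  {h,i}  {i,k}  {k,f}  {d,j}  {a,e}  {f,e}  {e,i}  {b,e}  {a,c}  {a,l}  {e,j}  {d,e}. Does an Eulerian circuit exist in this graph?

Degrees: a:4, b:1, c:2, d:4, e:6, f:2, g:2, h:2, i:4, j:2, k:3, l:2
b, k have odd degree; an Eulerian circuit needs every degree to be even, so none exists.

No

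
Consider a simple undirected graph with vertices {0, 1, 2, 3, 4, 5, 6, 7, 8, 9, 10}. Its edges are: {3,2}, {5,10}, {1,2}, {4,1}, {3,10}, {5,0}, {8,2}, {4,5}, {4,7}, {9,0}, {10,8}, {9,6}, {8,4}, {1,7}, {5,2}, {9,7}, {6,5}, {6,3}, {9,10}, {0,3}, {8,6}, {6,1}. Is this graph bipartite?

No

The cycle 4-7-1-4 has length 3, which is odd, so the graph is not bipartite.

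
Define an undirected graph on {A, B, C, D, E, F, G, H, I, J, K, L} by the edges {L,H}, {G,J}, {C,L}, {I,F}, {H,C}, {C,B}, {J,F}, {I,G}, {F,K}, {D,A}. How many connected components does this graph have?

4

Component: {E}
Component: {A, D}
Component: {B, C, H, L}
Component: {F, G, I, J, K}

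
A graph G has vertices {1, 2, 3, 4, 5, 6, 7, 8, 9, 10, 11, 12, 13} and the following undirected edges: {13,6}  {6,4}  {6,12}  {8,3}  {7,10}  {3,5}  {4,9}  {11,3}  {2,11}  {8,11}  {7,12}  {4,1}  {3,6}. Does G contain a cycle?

Yes

|V| = 13, |E| = 13, number of components = 1.
Since 13 > 13 - 1, a cycle must exist; for instance 3-11-8-3.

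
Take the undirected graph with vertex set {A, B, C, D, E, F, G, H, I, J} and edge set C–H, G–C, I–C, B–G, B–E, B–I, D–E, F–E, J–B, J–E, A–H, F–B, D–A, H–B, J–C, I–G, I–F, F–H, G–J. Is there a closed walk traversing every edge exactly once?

Yes

Degrees: A:2, B:6, C:4, D:2, E:4, F:4, G:4, H:4, I:4, J:4
Every vertex has even degree and the edges form a single connected piece, so an Eulerian circuit exists.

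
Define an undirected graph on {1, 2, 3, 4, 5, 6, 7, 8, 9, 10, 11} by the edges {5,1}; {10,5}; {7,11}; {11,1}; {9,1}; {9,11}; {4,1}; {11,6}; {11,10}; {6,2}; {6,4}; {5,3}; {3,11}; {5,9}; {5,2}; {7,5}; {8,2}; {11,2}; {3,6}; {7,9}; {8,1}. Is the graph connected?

Yes

Starting from 1 and exploring outward reaches every vertex (1, 11, 9, 4, 8, 5, 10, 2, 6, 3, 7); the graph is connected.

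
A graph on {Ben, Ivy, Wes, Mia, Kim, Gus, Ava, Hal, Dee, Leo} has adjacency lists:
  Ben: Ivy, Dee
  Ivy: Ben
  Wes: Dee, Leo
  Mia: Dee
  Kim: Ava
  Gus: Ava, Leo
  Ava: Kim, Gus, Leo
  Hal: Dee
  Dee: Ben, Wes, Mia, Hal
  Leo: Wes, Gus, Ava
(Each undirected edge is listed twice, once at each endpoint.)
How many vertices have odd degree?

6

Degrees: Ben:2, Ivy:1, Wes:2, Mia:1, Kim:1, Gus:2, Ava:3, Hal:1, Dee:4, Leo:3
Odd-degree vertices: Ivy, Mia, Kim, Ava, Hal, Leo.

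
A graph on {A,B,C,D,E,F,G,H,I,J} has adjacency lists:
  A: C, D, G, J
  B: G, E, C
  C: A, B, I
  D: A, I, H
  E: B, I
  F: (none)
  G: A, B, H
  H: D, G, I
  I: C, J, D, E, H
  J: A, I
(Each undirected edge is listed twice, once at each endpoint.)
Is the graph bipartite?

No

The cycle I-H-D-I has length 3, which is odd, so the graph is not bipartite.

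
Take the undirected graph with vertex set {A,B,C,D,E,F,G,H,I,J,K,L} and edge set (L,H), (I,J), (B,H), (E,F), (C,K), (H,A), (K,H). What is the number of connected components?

Component: {D}
Component: {G}
Component: {E, F}
Component: {I, J}
Component: {A, B, C, H, K, L}

5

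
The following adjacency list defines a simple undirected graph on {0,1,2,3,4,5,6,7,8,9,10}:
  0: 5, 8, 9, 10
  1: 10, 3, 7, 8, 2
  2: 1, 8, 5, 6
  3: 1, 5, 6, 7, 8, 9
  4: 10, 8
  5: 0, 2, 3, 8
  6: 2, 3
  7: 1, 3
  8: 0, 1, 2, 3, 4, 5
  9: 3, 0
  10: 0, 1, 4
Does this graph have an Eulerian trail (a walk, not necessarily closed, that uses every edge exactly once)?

Degrees: 0:4, 1:5, 2:4, 3:6, 4:2, 5:4, 6:2, 7:2, 8:6, 9:2, 10:3
Odd-degree vertices: 1, 10 (2 total).
The non-isolated vertices are connected and exactly 2 have odd degree, so an Eulerian trail exists (from 1 to 10).

Yes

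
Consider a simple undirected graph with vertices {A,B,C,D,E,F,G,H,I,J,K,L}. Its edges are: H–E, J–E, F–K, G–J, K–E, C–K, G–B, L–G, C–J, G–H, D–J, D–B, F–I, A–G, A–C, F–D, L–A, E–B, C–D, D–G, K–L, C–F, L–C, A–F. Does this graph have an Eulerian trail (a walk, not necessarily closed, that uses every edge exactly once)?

No

Degrees: A:4, B:3, C:6, D:5, E:4, F:5, G:6, H:2, I:1, J:4, K:4, L:4
Odd-degree vertices: B, D, F, I (4 total).
With 4 odd-degree vertices (more than two), no single trail can use every edge.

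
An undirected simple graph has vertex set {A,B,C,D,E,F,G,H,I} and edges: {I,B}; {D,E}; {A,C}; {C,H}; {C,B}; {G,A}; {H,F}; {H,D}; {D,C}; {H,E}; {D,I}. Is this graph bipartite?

No

D-H-C-D is an odd cycle (length 3), and a bipartite graph can contain only even cycles.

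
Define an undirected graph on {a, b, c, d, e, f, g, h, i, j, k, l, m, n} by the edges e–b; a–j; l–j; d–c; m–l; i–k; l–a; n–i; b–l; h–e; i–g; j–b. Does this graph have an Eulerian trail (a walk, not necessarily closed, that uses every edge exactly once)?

Degrees: a:2, b:3, c:1, d:1, e:2, f:0, g:1, h:1, i:3, j:3, k:1, l:4, m:1, n:1
Odd-degree vertices: b, c, d, g, h, i, j, k, m, n (10 total).
An Eulerian trail requires 0 or 2 odd-degree vertices; here there are 10.

No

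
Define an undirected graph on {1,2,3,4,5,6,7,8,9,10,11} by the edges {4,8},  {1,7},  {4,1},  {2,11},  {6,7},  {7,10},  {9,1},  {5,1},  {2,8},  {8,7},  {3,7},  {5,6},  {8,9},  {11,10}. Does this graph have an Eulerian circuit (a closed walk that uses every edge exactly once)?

Degrees: 1:4, 2:2, 3:1, 4:2, 5:2, 6:2, 7:5, 8:4, 9:2, 10:2, 11:2
3, 7 have odd degree; an Eulerian circuit needs every degree to be even, so none exists.

No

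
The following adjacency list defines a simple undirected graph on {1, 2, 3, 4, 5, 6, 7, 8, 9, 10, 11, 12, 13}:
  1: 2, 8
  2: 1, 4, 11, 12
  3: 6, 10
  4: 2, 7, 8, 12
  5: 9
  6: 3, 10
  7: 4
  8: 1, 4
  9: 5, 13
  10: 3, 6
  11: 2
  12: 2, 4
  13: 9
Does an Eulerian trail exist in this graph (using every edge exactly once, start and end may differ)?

No

Degrees: 1:2, 2:4, 3:2, 4:4, 5:1, 6:2, 7:1, 8:2, 9:2, 10:2, 11:1, 12:2, 13:1
Odd-degree vertices: 5, 7, 11, 13 (4 total).
An Eulerian trail requires 0 or 2 odd-degree vertices; here there are 4.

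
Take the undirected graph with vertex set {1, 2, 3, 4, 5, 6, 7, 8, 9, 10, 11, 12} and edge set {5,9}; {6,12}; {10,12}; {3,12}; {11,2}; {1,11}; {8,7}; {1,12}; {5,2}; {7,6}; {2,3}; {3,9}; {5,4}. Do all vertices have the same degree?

Degrees: 1:2, 2:3, 3:3, 4:1, 5:3, 6:2, 7:2, 8:1, 9:2, 10:1, 11:2, 12:4
Vertex 4 has degree 1 while 12 has degree 4, so the graph is not regular.

No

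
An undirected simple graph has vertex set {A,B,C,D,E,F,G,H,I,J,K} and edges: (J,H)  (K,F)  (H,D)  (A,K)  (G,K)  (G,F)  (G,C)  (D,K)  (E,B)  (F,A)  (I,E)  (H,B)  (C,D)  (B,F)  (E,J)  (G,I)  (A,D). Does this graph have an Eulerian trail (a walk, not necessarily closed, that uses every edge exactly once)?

No

Degrees: A:3, B:3, C:2, D:4, E:3, F:4, G:4, H:3, I:2, J:2, K:4
Odd-degree vertices: A, B, E, H (4 total).
An Eulerian trail requires 0 or 2 odd-degree vertices; here there are 4.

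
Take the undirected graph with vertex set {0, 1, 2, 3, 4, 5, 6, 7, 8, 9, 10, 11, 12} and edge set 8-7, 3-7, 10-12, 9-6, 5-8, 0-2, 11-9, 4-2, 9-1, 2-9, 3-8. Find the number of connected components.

3

Component: {10, 12}
Component: {3, 5, 7, 8}
Component: {0, 1, 2, 4, 6, 9, 11}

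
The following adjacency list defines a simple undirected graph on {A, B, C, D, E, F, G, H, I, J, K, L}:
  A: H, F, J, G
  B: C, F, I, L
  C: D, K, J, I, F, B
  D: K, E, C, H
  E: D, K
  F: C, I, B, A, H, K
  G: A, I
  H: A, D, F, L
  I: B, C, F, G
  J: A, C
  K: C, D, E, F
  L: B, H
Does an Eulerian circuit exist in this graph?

Degrees: A:4, B:4, C:6, D:4, E:2, F:6, G:2, H:4, I:4, J:2, K:4, L:2
Every vertex has even degree and the edges form a single connected piece, so an Eulerian circuit exists.

Yes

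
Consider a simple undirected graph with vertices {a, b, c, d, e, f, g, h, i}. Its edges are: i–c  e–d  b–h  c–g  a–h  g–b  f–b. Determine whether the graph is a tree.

The graph has 9 vertices and 7 edges.
It splits into 2 components, so it cannot be a tree.

No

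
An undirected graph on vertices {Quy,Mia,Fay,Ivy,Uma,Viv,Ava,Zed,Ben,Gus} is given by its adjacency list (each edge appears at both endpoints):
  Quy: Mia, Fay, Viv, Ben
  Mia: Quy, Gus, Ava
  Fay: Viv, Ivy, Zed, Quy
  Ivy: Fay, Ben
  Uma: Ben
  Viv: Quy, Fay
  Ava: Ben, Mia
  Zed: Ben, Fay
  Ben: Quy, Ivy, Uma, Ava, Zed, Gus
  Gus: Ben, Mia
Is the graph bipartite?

No

The cycle Quy-Viv-Fay-Quy has length 3, which is odd, so the graph is not bipartite.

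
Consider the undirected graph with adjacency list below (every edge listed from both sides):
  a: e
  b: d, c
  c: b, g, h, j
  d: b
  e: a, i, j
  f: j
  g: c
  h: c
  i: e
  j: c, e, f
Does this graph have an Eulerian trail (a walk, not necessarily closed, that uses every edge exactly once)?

Degrees: a:1, b:2, c:4, d:1, e:3, f:1, g:1, h:1, i:1, j:3
Odd-degree vertices: a, d, e, f, g, h, i, j (8 total).
With 8 odd-degree vertices (more than two), no single trail can use every edge.

No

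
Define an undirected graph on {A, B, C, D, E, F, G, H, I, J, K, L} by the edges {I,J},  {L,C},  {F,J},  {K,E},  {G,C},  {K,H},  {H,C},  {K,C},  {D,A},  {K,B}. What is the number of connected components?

3

Component: {A, D}
Component: {F, I, J}
Component: {B, C, E, G, H, K, L}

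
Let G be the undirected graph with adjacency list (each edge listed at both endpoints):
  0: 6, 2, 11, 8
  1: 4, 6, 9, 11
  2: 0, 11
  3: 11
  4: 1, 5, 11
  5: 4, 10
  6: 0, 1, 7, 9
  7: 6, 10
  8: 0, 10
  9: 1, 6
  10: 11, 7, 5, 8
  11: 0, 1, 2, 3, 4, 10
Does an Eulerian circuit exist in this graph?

Degrees: 0:4, 1:4, 2:2, 3:1, 4:3, 5:2, 6:4, 7:2, 8:2, 9:2, 10:4, 11:6
3, 4 have odd degree; an Eulerian circuit needs every degree to be even, so none exists.

No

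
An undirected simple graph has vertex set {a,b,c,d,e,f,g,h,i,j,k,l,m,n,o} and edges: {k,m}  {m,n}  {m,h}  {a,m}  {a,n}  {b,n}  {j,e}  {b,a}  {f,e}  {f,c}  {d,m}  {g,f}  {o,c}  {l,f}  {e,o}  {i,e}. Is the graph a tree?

No

|V| = 15, |E| = 16.
It is not connected, so it is not a tree.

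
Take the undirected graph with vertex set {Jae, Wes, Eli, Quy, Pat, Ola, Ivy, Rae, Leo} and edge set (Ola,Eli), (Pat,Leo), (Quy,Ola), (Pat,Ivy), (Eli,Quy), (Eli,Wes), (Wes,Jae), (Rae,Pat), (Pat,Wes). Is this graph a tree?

No

|V| = 9, |E| = 9.
Connected but with 9 > 8 edges, so it has a cycle and is not a tree.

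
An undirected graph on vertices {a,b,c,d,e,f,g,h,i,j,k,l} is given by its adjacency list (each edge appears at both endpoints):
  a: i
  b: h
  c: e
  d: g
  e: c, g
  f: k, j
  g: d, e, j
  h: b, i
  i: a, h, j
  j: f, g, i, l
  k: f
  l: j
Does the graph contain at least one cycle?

|V| = 12, |E| = 11, number of components = 1.
A forest on 12 vertices with 1 component has exactly 11 edges, which matches — so no cycle.

No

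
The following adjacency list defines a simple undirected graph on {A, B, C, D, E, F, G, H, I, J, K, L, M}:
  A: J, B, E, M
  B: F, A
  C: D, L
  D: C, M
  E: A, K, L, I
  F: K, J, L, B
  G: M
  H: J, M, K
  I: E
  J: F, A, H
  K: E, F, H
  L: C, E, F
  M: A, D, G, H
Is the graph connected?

Yes

A breadth-first search from A visits A, E, B, J, M, K, L, I, F, H, D, G, C — all 13 vertices — so the graph is connected.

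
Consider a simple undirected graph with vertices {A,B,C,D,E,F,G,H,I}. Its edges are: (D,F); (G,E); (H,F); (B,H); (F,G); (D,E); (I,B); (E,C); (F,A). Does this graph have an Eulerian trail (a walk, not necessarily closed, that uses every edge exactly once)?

Degrees: A:1, B:2, C:1, D:2, E:3, F:4, G:2, H:2, I:1
Odd-degree vertices: A, C, E, I (4 total).
An Eulerian trail requires 0 or 2 odd-degree vertices; here there are 4.

No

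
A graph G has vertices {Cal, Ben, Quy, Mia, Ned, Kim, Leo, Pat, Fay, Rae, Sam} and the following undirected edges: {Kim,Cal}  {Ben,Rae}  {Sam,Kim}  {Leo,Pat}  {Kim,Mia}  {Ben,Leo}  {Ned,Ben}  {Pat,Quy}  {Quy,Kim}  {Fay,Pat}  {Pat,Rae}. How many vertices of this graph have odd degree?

Degrees: Cal:1, Ben:3, Quy:2, Mia:1, Ned:1, Kim:4, Leo:2, Pat:4, Fay:1, Rae:2, Sam:1
Odd-degree vertices: Cal, Ben, Mia, Ned, Fay, Sam.

6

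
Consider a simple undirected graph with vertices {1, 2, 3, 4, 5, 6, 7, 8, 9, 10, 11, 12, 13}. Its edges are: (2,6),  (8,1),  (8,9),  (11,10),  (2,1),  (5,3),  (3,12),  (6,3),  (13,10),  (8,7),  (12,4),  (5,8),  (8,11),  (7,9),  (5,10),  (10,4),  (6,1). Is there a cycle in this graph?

The graph has 13 vertices, 17 edges, and 1 connected component.
Since 17 > 13 - 1, a cycle must exist; for instance 3-12-4-10-5-3.

Yes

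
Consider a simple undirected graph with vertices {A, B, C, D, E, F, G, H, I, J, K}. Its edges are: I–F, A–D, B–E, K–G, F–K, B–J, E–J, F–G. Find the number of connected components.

Component: {C}
Component: {H}
Component: {A, D}
Component: {B, E, J}
Component: {F, G, I, K}

5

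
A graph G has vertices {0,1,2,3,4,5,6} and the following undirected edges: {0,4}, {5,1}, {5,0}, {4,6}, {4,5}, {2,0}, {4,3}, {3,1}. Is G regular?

No

Degrees: 0:3, 1:2, 2:1, 3:2, 4:4, 5:3, 6:1
Vertex 2 has degree 1 while 4 has degree 4, so the graph is not regular.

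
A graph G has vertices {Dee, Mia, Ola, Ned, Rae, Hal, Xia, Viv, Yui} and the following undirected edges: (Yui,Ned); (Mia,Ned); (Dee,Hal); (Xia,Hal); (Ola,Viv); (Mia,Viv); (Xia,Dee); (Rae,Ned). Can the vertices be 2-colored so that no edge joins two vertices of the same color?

No

Hal-Dee-Xia-Hal is an odd cycle (length 3), and a bipartite graph can contain only even cycles.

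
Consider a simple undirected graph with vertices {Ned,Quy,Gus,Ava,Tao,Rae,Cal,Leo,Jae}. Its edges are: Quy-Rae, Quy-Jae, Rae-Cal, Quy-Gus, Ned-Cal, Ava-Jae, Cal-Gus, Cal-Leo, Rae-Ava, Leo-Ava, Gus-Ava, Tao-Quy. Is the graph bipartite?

Yes

Color {Quy, Ava, Cal} black and {Ned, Gus, Tao, Rae, Leo, Jae} white. No edge joins two same-colored vertices, so the graph is bipartite.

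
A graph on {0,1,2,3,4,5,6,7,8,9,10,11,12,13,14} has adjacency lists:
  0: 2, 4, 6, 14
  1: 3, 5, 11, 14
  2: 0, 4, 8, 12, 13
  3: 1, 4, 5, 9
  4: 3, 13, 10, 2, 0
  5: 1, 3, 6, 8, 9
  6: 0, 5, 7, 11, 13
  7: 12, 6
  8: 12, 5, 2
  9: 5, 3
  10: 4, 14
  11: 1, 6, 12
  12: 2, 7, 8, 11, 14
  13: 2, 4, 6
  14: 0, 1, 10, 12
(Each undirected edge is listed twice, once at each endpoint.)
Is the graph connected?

Yes

A breadth-first search from 0 visits 0, 2, 4, 14, 6, 12, 13, 8, 10, 3, 1, 11, 7, 5, 9 — all 15 vertices — so the graph is connected.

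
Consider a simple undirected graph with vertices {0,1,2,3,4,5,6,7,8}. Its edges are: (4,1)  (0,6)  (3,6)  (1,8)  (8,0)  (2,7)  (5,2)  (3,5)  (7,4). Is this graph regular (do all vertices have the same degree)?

Yes

Degrees: 0:2, 1:2, 2:2, 3:2, 4:2, 5:2, 6:2, 7:2, 8:2
All degrees equal 2; the graph is regular.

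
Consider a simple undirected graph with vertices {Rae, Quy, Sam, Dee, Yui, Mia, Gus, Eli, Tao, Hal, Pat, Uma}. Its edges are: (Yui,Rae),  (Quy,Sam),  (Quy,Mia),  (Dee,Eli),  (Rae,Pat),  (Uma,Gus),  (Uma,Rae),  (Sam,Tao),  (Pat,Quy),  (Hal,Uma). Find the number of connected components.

Component: {Dee, Eli}
Component: {Rae, Quy, Sam, Yui, Mia, Gus, Tao, Hal, Pat, Uma}

2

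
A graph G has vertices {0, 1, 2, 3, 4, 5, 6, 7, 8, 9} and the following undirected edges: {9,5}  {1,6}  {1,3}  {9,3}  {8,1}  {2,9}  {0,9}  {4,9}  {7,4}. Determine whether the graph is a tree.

The graph has 10 vertices and 9 edges.
Connected and |E| = |V| - 1, which characterizes a tree.

Yes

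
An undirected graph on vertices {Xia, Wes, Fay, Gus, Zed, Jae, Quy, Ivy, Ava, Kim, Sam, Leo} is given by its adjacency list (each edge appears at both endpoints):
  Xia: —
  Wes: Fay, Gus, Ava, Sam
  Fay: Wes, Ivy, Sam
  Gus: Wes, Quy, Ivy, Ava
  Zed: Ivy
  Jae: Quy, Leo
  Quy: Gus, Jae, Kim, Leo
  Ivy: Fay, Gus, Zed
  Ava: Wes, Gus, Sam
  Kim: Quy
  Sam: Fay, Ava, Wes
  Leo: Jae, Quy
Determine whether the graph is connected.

No

Component: {Xia}
Component: {Wes, Fay, Gus, Zed, Jae, Quy, Ivy, Ava, Kim, Sam, Leo}
There are 2 separate components, so the graph is not connected.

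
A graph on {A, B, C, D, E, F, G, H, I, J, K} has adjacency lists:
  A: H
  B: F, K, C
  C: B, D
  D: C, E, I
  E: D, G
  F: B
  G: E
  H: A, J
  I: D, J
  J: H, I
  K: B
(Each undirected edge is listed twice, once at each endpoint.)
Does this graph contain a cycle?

|V| = 11, |E| = 10, number of components = 1.
A forest on 11 vertices with 1 component has exactly 10 edges, which matches — so no cycle.

No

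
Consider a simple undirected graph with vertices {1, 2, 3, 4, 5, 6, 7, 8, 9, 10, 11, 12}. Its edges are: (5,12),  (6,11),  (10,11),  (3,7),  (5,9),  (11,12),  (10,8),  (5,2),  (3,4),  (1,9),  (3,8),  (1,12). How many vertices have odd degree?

Degrees: 1:2, 2:1, 3:3, 4:1, 5:3, 6:1, 7:1, 8:2, 9:2, 10:2, 11:3, 12:3
Odd-degree vertices: 2, 3, 4, 5, 6, 7, 11, 12.

8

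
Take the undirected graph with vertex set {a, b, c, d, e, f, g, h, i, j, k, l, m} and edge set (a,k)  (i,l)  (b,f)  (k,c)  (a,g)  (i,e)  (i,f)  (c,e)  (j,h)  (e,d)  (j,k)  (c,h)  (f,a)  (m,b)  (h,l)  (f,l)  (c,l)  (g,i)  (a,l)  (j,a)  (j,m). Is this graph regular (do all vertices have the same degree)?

Degrees: a:5, b:2, c:4, d:1, e:3, f:4, g:2, h:3, i:4, j:4, k:3, l:5, m:2
Vertex d has degree 1 while a has degree 5, so the graph is not regular.

No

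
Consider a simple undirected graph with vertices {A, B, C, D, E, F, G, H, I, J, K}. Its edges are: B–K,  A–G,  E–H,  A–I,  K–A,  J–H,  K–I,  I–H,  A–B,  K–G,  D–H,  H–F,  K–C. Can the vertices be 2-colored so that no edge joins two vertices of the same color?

No

B-A-K-B is an odd cycle (length 3), and a bipartite graph can contain only even cycles.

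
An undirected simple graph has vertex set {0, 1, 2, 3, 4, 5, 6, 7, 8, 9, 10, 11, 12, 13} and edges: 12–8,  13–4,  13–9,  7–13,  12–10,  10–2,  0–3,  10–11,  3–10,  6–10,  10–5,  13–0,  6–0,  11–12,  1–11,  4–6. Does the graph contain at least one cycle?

|V| = 14, |E| = 16, number of components = 1.
Since 16 > 14 - 1, a cycle must exist; for instance 10-11-12-10.

Yes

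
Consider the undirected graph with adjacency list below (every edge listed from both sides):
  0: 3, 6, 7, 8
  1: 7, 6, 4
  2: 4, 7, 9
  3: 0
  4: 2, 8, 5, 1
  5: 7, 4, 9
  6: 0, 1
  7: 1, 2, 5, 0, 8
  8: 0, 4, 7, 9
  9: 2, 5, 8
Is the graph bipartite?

The cycle 7-0-8-7 has length 3, which is odd, so the graph is not bipartite.

No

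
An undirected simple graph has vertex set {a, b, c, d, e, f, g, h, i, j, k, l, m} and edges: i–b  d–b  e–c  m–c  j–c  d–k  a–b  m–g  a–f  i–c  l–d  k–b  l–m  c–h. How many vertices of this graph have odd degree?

8

Degrees: a:2, b:4, c:5, d:3, e:1, f:1, g:1, h:1, i:2, j:1, k:2, l:2, m:3
Odd-degree vertices: c, d, e, f, g, h, j, m.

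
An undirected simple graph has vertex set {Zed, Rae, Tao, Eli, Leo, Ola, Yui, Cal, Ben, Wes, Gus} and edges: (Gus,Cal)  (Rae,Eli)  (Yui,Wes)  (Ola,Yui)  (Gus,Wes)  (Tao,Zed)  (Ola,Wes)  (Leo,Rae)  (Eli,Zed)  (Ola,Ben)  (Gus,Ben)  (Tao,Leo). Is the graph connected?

No

Component: {Zed, Rae, Tao, Eli, Leo}
Component: {Ola, Yui, Cal, Ben, Wes, Gus}
No edge joins these 2 groups, so the graph is disconnected.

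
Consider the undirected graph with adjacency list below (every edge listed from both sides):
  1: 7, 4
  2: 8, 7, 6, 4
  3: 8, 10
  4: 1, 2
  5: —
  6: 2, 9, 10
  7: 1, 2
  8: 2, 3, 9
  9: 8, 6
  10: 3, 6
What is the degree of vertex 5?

5 has no neighbors.

0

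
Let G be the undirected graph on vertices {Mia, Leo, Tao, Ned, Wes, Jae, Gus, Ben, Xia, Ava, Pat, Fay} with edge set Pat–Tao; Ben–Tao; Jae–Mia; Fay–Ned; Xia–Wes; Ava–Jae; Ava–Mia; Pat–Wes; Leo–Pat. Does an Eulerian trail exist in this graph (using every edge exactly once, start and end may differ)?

Degrees: Mia:2, Leo:1, Tao:2, Ned:1, Wes:2, Jae:2, Gus:0, Ben:1, Xia:1, Ava:2, Pat:3, Fay:1
Odd-degree vertices: Leo, Ned, Ben, Xia, Pat, Fay (6 total).
An Eulerian trail requires 0 or 2 odd-degree vertices; here there are 6.

No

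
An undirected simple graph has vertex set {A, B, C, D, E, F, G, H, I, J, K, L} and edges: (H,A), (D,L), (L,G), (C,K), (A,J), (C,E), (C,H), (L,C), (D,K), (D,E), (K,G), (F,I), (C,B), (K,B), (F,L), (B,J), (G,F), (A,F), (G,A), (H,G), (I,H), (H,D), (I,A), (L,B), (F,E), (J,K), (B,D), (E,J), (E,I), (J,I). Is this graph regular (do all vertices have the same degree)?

Yes

Degrees: A:5, B:5, C:5, D:5, E:5, F:5, G:5, H:5, I:5, J:5, K:5, L:5
All degrees equal 5; the graph is regular.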